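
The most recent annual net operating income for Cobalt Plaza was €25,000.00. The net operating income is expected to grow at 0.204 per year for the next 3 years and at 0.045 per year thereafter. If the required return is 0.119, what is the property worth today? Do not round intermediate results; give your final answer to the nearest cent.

D_1 = 30100.00000
D_2 = 36240.40000
D_3 = 43633.44160
Terminal value at year 3: TV = D_3×(1+g_2)/(r−g_2) = 45596.94647/0.074 = 616174.95232
P_0 = D_1/(1+r)^1 + D_2/(1+r)^2 + D_3/(1+r)^3 + TV/(1+r)^3
    = 26899.01698 + 28942.28458 + 31140.76017 + 439758.03216 = 526740.09389

€526740.09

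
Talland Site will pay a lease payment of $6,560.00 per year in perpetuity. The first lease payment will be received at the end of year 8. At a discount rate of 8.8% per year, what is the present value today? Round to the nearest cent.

$41306.55

Value at end of year 7: C / r = $6,560.00 / 0.088 = $74,545.4545
Discount to today: PV = $74,545.4545 / (1 + 0.088)^7 = $74,545.4545 / 1.804689 = $41,306.55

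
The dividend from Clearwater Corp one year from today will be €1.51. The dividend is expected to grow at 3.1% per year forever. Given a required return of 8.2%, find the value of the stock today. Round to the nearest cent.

Growing perpetuity: P = D₁ / (r − g) = €1.5100 / (0.082 − 0.031) = €29.61

€29.61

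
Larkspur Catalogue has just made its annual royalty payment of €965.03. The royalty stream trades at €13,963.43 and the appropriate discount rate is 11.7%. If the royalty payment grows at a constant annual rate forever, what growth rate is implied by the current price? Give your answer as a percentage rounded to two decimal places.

P = D₀(1+g)/(r−g) ⇒ P(r−g) = D₀(1+g) ⇒ g(P+D₀) = P·r − D₀
g = (P·r − D₀)/(P + D₀) = (€13,963.43×0.117 − €965.03) / (€13,963.43 + €965.03) = 0.044793

4.48%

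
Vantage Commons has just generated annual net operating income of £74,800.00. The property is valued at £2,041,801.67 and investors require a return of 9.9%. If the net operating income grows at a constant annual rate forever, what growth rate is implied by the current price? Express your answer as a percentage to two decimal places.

P = D₀(1+g)/(r−g) ⇒ P(r−g) = D₀(1+g) ⇒ g(P+D₀) = P·r − D₀
g = (P·r − D₀)/(P + D₀) = (£2,041,801.67×0.099 − £74,800.00) / (£2,041,801.67 + £74,800.00) = 0.060162

6.02%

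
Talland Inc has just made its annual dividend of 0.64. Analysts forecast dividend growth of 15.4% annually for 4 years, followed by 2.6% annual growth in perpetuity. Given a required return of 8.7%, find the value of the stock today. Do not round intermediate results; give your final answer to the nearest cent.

D_1 = 0.73856
D_2 = 0.85230
D_3 = 0.98355
D_4 = 1.13502
Terminal value at year 4: TV = D_4×(1+g_2)/(r−g_2) = 1.16453/0.061 = 19.09065
P_0 = D_1/(1+r)^1 + D_2/(1+r)^2 + D_3/(1+r)^3 + D_4/(1+r)^4 + TV/(1+r)^4
    = 0.67945 + 0.72133 + 0.76579 + 0.81299 + 13.67422 = 16.65377

16.65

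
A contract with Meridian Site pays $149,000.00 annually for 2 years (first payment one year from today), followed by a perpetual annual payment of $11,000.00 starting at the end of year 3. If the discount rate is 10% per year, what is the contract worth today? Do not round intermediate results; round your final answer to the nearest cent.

$349504.13

PV of 2-year annuity: $149,000.00 × [1 − (1+0.1)^−2] / 0.1 = 258595.04132
Perpetuity value at year 2: $11,000.00 / 0.1 = 110000.00000
PV of perpetuity: 110000.00000 / (1+0.1)^2 = 90909.09091
Total PV = 258595.04132 + 90909.09091 = 349504.13223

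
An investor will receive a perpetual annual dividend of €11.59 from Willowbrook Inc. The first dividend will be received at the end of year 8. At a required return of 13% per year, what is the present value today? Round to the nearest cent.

Value at end of year 7: C / r = €11.59 / 0.13 = €89.1538
Discount to today: PV = €89.1538 / (1 + 0.13)^7 = €89.1538 / 2.352605 = €37.90

€37.90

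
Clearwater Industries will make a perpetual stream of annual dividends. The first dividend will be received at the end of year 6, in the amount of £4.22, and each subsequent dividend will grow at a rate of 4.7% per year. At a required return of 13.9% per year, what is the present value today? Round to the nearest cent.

£23.93

Value at end of year 5: C₁ / (r − g) = £4.22 / (0.139 − 0.047) = £45.8696
Discount to today: PV = £45.8696 / (1 + 0.139)^5 = £45.8696 / 1.916985 = £23.93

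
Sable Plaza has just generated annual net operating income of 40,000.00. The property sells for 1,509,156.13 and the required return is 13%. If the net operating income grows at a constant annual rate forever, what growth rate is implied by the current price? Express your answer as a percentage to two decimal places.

10.08%

P = D₀(1+g)/(r−g) ⇒ P(r−g) = D₀(1+g) ⇒ g(P+D₀) = P·r − D₀
g = (P·r − D₀)/(P + D₀) = (1,509,156.13×0.13 − 40,000.00) / (1,509,156.13 + 40,000.00) = 0.100823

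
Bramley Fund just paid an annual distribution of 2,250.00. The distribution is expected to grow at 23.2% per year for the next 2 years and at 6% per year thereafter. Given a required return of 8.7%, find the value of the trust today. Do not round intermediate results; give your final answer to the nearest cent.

D_1 = 2772.00000
D_2 = 3415.10400
Terminal value at year 2: TV = D_2×(1+g_2)/(r−g_2) = 3620.01024/0.027 = 134074.45333
P_0 = D_1/(1+r)^1 + D_2/(1+r)^2 + TV/(1+r)^2
    = 2550.13799 + 2890.31280 + 113471.53940 = 118911.99019

118911.99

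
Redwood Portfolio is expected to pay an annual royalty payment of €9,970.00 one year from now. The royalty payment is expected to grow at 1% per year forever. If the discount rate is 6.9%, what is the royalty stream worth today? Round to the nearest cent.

€168983.05

Growing perpetuity: P = D₁ / (r − g) = €9,970.0000 / (0.069 − 0.01) = €168,983.05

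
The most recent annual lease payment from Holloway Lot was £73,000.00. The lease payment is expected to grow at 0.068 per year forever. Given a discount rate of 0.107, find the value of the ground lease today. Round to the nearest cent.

D₁ = D₀ × (1 + g) = £73,000.00 × 1.068 = £77,964.0000
Growing perpetuity: P = D₁ / (r − g) = £77,964.0000 / (0.107 − 0.068) = £1,999,076.92

£1999076.92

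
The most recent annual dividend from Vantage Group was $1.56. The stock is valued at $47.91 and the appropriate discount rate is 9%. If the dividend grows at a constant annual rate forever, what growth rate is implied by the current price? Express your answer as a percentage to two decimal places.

5.56%

P = D₀(1+g)/(r−g) ⇒ P(r−g) = D₀(1+g) ⇒ g(P+D₀) = P·r − D₀
g = (P·r − D₀)/(P + D₀) = ($47.91×0.09 − $1.56) / ($47.91 + $1.56) = 0.055628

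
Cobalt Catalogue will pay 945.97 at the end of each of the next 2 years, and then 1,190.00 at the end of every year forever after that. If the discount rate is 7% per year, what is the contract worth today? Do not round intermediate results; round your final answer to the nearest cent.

PV of 2-year annuity: 945.97 × [1 − (1+0.07)^−2] / 0.07 = 1710.33095
Perpetuity value at year 2: 1,190.00 / 0.07 = 17000.00000
PV of perpetuity: 17000.00000 / (1+0.07)^2 = 14848.45838
Total PV = 1710.33095 + 14848.45838 = 16558.78933

16558.79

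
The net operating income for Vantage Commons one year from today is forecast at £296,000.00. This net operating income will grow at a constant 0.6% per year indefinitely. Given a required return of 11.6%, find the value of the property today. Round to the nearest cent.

£2690909.09

Growing perpetuity: P = D₁ / (r − g) = £296,000.0000 / (0.116 − 0.006) = £2,690,909.09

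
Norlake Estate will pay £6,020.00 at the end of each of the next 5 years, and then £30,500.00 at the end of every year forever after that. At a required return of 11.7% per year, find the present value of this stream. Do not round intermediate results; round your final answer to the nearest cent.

£171779.05

PV of 5-year annuity: £6,020.00 × [1 − (1+0.117)^−5] / 0.117 = 21863.00516
Perpetuity value at year 5: £30,500.00 / 0.117 = 260683.76068
PV of perpetuity: 260683.76068 / (1+0.117)^5 = 149916.04349
Total PV = 21863.00516 + 149916.04349 = 171779.04866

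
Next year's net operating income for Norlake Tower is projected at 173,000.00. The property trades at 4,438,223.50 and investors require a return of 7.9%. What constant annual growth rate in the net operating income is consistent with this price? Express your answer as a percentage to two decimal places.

4.00%

P = D₁/(r−g) ⇒ g = r − D₁/P = 0.079 − 173,000.00/4,438,223.50 = 0.040020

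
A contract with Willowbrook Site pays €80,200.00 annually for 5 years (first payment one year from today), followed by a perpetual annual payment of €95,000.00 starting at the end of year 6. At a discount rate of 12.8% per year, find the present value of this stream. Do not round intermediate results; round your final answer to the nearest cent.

€689877.45

PV of 5-year annuity: €80,200.00 × [1 − (1+0.128)^−5] / 0.128 = 283463.93598
Perpetuity value at year 5: €95,000.00 / 0.128 = 742187.50000
PV of perpetuity: 742187.50000 / (1+0.128)^5 = 406413.51100
Total PV = 283463.93598 + 406413.51100 = 689877.44698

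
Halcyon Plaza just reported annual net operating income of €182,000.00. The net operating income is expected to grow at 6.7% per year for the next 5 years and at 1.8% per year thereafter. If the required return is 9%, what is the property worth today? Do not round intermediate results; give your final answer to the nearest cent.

€3166993.20

D_1 = 194194.00000
D_2 = 207204.99800
D_3 = 221087.73287
D_4 = 235900.61097
D_5 = 251705.95190
Terminal value at year 5: TV = D_5×(1+g_2)/(r−g_2) = 256236.65904/0.072 = 3558842.48663
P_0 = D_1/(1+r)^1 + D_2/(1+r)^2 + D_3/(1+r)^3 + D_4/(1+r)^4 + D_5/(1+r)^5 + TV/(1+r)^5
    = 178159.63303 + 174400.30132 + 170720.29496 + 167117.94012 + 163591.59826 + 2313003.43095 = 3166993.19864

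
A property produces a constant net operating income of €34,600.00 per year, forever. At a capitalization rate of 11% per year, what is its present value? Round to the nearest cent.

Level perpetuity: PV = C / r = €34,600.00 / 0.11 = €314,545.45

€314545.45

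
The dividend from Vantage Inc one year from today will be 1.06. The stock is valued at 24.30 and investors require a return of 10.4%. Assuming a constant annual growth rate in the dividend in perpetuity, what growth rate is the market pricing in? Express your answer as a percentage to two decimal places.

6.04%

P = D₁/(r−g) ⇒ g = r − D₁/P = 0.104 − 1.06/24.30 = 0.060379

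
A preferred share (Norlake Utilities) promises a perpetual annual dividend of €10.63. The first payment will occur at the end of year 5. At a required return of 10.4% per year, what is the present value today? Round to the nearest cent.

€68.81

Value at end of year 4: C / r = €10.63 / 0.104 = €102.2115
Discount to today: PV = €102.2115 / (1 + 0.104)^4 = €102.2115 / 1.485512 = €68.81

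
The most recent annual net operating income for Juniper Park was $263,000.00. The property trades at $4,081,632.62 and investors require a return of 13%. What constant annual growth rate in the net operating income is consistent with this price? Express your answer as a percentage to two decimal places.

6.16%

P = D₀(1+g)/(r−g) ⇒ P(r−g) = D₀(1+g) ⇒ g(P+D₀) = P·r − D₀
g = (P·r − D₀)/(P + D₀) = ($4,081,632.62×0.13 − $263,000.00) / ($4,081,632.62 + $263,000.00) = 0.061596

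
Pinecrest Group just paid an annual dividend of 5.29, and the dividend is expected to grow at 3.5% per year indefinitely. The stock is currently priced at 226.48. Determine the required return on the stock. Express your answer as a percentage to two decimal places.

D₁ = 5.29 × 1.035 = 5.4752
P = D₁/(r − g) ⇒ r = D₁/P + g = 5.4752/226.48 + 0.035 = 0.024175 + 0.035 = 0.059175

5.92%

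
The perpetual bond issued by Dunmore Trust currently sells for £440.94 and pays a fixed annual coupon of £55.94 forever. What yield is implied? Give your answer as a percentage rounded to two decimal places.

12.69%

P = C/r ⇒ r = C/P = £55.94/£440.94 = 0.126865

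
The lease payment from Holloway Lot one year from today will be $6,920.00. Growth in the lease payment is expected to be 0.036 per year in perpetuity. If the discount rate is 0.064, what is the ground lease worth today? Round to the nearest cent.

$247142.86

Growing perpetuity: P = D₁ / (r − g) = $6,920.0000 / (0.064 − 0.036) = $247,142.86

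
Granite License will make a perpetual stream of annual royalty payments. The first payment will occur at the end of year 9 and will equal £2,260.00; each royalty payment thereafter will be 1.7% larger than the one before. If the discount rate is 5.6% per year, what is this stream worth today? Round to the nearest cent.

£37474.21

Value at end of year 8: C₁ / (r − g) = £2,260.00 / (0.056 − 0.017) = £57,948.7179
Discount to today: PV = £57,948.7179 / (1 + 0.056)^8 = £57,948.7179 / 1.546363 = £37,474.21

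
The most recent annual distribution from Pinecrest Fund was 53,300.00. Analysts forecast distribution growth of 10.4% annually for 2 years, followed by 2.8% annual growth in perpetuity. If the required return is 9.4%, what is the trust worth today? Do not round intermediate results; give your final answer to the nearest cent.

953500.42

D_1 = 58843.20000
D_2 = 64962.89280
Terminal value at year 2: TV = D_2×(1+g_2)/(r−g_2) = 66781.85380/0.066 = 1011846.26967
P_0 = D_1/(1+r)^1 + D_2/(1+r)^2 + TV/(1+r)^2
    = 53787.20293 + 54278.85926 + 845434.35331 = 953500.41549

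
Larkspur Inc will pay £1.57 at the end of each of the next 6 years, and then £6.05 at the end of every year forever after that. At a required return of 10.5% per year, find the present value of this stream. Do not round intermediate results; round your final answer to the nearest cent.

£38.39

PV of 6-year annuity: £1.57 × [1 − (1+0.105)^−6] / 0.105 = 6.73872
Perpetuity value at year 6: £6.05 / 0.105 = 57.61905
PV of perpetuity: 57.61905 / (1+0.105)^6 = 31.65136
Total PV = 6.73872 + 31.65136 = 38.39008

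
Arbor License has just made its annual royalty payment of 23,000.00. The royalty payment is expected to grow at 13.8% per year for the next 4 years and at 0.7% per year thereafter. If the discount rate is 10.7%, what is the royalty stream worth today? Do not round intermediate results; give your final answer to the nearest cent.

D_1 = 26174.00000
D_2 = 29786.01200
D_3 = 33896.48166
D_4 = 38574.19612
Terminal value at year 4: TV = D_4×(1+g_2)/(r−g_2) = 38844.21550/0.1 = 388442.15497
P_0 = D_1/(1+r)^1 + D_2/(1+r)^2 + D_3/(1+r)^3 + D_4/(1+r)^4 + TV/(1+r)^4
    = 23644.08311 + 24306.20287 + 24986.86438 + 25686.58687 + 258663.92974 = 357287.66696

357287.67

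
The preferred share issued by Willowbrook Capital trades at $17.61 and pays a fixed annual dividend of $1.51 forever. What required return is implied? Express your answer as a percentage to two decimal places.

8.57%

P = C/r ⇒ r = C/P = $1.51/$17.61 = 0.085747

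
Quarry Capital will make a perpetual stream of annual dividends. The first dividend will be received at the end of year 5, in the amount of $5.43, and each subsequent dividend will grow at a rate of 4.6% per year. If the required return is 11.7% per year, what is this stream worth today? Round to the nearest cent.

$49.13

Value at end of year 4: C₁ / (r − g) = $5.43 / (0.117 − 0.046) = $76.4789
Discount to today: PV = $76.4789 / (1 + 0.117)^4 = $76.4789 / 1.556728 = $49.13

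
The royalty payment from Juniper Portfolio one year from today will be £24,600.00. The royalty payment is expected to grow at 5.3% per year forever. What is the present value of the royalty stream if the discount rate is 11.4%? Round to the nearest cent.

Growing perpetuity: P = D₁ / (r − g) = £24,600.0000 / (0.114 − 0.053) = £403,278.69

£403278.69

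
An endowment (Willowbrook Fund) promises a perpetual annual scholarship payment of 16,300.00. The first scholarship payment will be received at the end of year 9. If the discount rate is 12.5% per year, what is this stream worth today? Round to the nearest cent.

Value at end of year 8: C / r = 16,300.00 / 0.125 = 130,400.0000
Discount to today: PV = 130,400.0000 / (1 + 0.125)^8 = 130,400.0000 / 2.565785 = 50,822.66

50822.66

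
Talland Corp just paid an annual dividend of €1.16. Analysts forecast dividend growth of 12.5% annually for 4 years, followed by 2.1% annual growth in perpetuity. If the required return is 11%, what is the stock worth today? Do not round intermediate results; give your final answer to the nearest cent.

D_1 = 1.30500
D_2 = 1.46812
D_3 = 1.65164
D_4 = 1.85810
Terminal value at year 4: TV = D_4×(1+g_2)/(r−g_2) = 1.89712/0.089 = 21.31591
P_0 = D_1/(1+r)^1 + D_2/(1+r)^2 + D_3/(1+r)^3 + D_4/(1+r)^4 + TV/(1+r)^4
    = 1.17568 + 1.19156 + 1.20767 + 1.22399 + 14.04145 = 18.84034

€18.84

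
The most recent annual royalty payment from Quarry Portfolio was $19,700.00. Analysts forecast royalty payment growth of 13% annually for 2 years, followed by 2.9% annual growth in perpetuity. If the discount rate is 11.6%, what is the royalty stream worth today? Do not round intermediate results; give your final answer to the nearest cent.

$279030.58

D_1 = 22261.00000
D_2 = 25154.93000
Terminal value at year 2: TV = D_2×(1+g_2)/(r−g_2) = 25884.42297/0.087 = 297522.10310
P_0 = D_1/(1+r)^1 + D_2/(1+r)^2 + TV/(1+r)^2
    = 19947.13262 + 20197.36546 + 238886.08117 = 279030.57924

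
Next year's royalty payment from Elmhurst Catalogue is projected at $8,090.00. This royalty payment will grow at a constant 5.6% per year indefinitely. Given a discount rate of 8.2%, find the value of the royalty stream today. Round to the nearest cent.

Growing perpetuity: P = D₁ / (r − g) = $8,090.0000 / (0.082 − 0.056) = $311,153.85

$311153.85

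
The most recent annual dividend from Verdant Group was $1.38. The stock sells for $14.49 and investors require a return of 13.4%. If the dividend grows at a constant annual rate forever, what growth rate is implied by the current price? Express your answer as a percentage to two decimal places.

3.54%

P = D₀(1+g)/(r−g) ⇒ P(r−g) = D₀(1+g) ⇒ g(P+D₀) = P·r − D₀
g = (P·r − D₀)/(P + D₀) = ($14.49×0.134 − $1.38) / ($14.49 + $1.38) = 0.035391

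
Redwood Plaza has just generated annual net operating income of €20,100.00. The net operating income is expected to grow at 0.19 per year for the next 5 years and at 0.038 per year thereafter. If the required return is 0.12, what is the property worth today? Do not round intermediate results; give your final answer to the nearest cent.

D_1 = 23919.00000
D_2 = 28463.61000
D_3 = 33871.69590
D_4 = 40307.31812
D_5 = 47965.70856
Terminal value at year 5: TV = D_5×(1+g_2)/(r−g_2) = 49788.40549/0.082 = 607175.67670
P_0 = D_1/(1+r)^1 + D_2/(1+r)^2 + D_3/(1+r)^3 + D_4/(1+r)^4 + D_5/(1+r)^5 + TV/(1+r)^5
    = 21356.25000 + 22691.01562 + 24109.20410 + 25616.02936 + 27217.03119 + 344527.78510 = 465517.31538

€465517.32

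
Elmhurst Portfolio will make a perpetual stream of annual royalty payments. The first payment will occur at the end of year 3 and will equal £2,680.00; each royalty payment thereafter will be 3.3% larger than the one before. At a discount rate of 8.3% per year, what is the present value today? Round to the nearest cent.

£45699.12

Value at end of year 2: C₁ / (r − g) = £2,680.00 / (0.083 − 0.033) = £53,600.0000
Discount to today: PV = £53,600.0000 / (1 + 0.083)^2 = £53,600.0000 / 1.172889 = £45,699.12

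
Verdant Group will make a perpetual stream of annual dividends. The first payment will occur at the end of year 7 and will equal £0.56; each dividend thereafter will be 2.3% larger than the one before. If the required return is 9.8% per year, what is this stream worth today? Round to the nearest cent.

£4.26

Value at end of year 6: C₁ / (r − g) = £0.56 / (0.098 − 0.023) = £7.4667
Discount to today: PV = £7.4667 / (1 + 0.098)^6 = £7.4667 / 1.752323 = £4.26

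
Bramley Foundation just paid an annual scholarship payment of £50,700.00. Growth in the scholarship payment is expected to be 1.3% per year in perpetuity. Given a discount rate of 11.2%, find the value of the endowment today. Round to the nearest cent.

D₁ = D₀ × (1 + g) = £50,700.00 × 1.013 = £51,359.1000
Growing perpetuity: P = D₁ / (r − g) = £51,359.1000 / (0.112 − 0.013) = £518,778.79

£518778.79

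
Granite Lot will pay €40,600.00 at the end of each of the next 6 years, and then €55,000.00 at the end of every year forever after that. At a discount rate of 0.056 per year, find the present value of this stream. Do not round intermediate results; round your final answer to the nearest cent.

PV of 6-year annuity: €40,600.00 × [1 − (1+0.056)^−6] / 0.056 = 202177.22560
Perpetuity value at year 6: €55,000.00 / 0.056 = 982142.85714
PV of perpetuity: 982142.85714 / (1+0.056)^6 = 708257.45300
Total PV = 202177.22560 + 708257.45300 = 910434.67860

€910434.68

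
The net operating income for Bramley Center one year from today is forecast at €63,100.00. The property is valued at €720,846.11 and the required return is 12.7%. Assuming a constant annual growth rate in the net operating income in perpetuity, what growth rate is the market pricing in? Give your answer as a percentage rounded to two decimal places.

3.95%

P = D₁/(r−g) ⇒ g = r − D₁/P = 0.127 − €63,100.00/€720,846.11 = 0.039464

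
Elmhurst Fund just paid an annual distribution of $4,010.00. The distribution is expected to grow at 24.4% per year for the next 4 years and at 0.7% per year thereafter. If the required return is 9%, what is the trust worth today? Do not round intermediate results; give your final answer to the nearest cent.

$105105.39

D_1 = 4988.44000
D_2 = 6205.61936
D_3 = 7719.79048
D_4 = 9603.41936
Terminal value at year 4: TV = D_4×(1+g_2)/(r−g_2) = 9670.64330/0.083 = 116513.77467
P_0 = D_1/(1+r)^1 + D_2/(1+r)^2 + D_3/(1+r)^3 + D_4/(1+r)^4 + TV/(1+r)^4
    = 4576.55046 + 5223.14566 + 5961.09468 + 6803.30439 + 82541.29541 = 105105.39060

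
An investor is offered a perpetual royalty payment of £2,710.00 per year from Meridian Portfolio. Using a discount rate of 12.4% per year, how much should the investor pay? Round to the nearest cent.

Level perpetuity: PV = C / r = £2,710.00 / 0.124 = £21,854.84

£21854.84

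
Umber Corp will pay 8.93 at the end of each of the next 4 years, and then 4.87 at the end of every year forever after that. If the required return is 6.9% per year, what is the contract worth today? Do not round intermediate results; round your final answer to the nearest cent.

84.36

PV of 4-year annuity: 8.93 × [1 − (1+0.069)^−4] / 0.069 = 30.31621
Perpetuity value at year 4: 4.87 / 0.069 = 70.57971
PV of perpetuity: 70.57971 / (1+0.069)^4 = 54.04668
Total PV = 30.31621 + 54.04668 = 84.36289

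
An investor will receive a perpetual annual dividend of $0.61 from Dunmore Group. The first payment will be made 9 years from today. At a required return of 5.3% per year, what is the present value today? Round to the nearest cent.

Value at end of year 8: C / r = $0.61 / 0.053 = $11.5094
Discount to today: PV = $11.5094 / (1 + 0.053)^8 = $11.5094 / 1.511565 = $7.61

$7.61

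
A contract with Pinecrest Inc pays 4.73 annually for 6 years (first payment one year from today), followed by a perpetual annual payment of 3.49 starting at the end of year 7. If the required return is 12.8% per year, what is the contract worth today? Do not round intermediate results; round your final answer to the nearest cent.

32.25

PV of 6-year annuity: 4.73 × [1 − (1+0.128)^−6] / 0.128 = 19.01419
Perpetuity value at year 6: 3.49 / 0.128 = 27.26562
PV of perpetuity: 27.26562 / (1+0.128)^6 = 13.23612
Total PV = 19.01419 + 13.23612 = 32.25032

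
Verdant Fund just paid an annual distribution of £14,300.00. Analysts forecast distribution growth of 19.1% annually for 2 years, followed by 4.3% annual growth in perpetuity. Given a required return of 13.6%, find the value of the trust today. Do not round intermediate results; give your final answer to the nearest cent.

D_1 = 17031.30000
D_2 = 20284.27830
Terminal value at year 2: TV = D_2×(1+g_2)/(r−g_2) = 21156.50227/0.093 = 227489.27169
P_0 = D_1/(1+r)^1 + D_2/(1+r)^2 + TV/(1+r)^2
    = 14992.34155 + 15718.20316 + 176280.49346 = 206991.03816

£206991.04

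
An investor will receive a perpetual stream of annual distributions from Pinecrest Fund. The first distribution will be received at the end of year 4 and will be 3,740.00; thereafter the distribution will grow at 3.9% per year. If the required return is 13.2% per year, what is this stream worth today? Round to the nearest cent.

Value at end of year 3: C₁ / (r − g) = 3,740.00 / (0.132 − 0.039) = 40,215.0538
Discount to today: PV = 40,215.0538 / (1 + 0.132)^3 = 40,215.0538 / 1.450572 = 27,723.58

27723.58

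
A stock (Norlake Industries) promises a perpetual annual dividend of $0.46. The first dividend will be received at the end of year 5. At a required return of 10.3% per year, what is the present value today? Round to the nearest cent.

Value at end of year 4: C / r = $0.46 / 0.103 = $4.4660
Discount to today: PV = $4.4660 / (1 + 0.103)^4 = $4.4660 / 1.480137 = $3.02

$3.02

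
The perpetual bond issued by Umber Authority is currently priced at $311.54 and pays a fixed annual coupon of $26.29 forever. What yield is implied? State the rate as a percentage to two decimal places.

8.44%

P = C/r ⇒ r = C/P = $26.29/$311.54 = 0.084387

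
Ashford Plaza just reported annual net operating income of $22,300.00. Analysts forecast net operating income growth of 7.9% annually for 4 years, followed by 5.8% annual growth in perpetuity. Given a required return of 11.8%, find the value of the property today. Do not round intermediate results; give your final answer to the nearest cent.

$422847.39

D_1 = 24061.70000
D_2 = 25962.57430
D_3 = 28013.61767
D_4 = 30226.69347
Terminal value at year 4: TV = D_4×(1+g_2)/(r−g_2) = 31979.84169/0.06 = 532997.36144
P_0 = D_1/(1+r)^1 + D_2/(1+r)^2 + D_3/(1+r)^3 + D_4/(1+r)^4 + TV/(1+r)^4
    = 21522.09302 + 20771.32234 + 20046.74132 + 19347.43639 + 341159.79509 = 422847.38817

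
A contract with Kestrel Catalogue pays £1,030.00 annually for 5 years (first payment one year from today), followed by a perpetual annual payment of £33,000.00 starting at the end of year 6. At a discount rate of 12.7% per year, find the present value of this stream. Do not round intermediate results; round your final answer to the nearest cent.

PV of 5-year annuity: £1,030.00 × [1 − (1+0.127)^−5] / 0.127 = 3649.42419
Perpetuity value at year 5: £33,000.00 / 0.127 = 259842.51969
PV of perpetuity: 259842.51969 / (1+0.127)^5 = 142919.22045
Total PV = 3649.42419 + 142919.22045 = 146568.64464

£146568.64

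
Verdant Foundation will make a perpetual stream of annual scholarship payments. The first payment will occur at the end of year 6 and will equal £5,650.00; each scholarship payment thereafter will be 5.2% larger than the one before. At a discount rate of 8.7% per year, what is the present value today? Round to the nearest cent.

Value at end of year 5: C₁ / (r − g) = £5,650.00 / (0.087 − 0.052) = £161,428.5714
Discount to today: PV = £161,428.5714 / (1 + 0.087)^5 = £161,428.5714 / 1.517566 = £106,373.31

£106373.31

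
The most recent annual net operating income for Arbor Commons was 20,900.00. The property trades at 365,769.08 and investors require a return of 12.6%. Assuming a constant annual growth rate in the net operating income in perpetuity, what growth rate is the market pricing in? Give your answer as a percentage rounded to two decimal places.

P = D₀(1+g)/(r−g) ⇒ P(r−g) = D₀(1+g) ⇒ g(P+D₀) = P·r − D₀
g = (P·r − D₀)/(P + D₀) = (365,769.08×0.126 − 20,900.00) / (365,769.08 + 20,900.00) = 0.065138

6.51%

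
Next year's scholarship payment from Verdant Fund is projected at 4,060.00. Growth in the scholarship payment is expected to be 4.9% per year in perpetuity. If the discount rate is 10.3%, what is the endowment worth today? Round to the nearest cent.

Growing perpetuity: P = D₁ / (r − g) = 4,060.0000 / (0.103 − 0.049) = 75,185.19

75185.19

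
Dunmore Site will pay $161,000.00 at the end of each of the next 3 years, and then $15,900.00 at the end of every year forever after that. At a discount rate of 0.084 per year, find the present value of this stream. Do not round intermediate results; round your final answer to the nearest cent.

$560539.93

PV of 3-year annuity: $161,000.00 × [1 − (1+0.084)^−3] / 0.084 = 411936.09942
Perpetuity value at year 3: $15,900.00 / 0.084 = 189285.71429
PV of perpetuity: 189285.71429 / (1+0.084)^3 = 148603.82621
Total PV = 411936.09942 + 148603.82621 = 560539.92563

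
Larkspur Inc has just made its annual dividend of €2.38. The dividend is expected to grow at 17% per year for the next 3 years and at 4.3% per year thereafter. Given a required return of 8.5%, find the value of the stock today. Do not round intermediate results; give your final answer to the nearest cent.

€82.43

D_1 = 2.78460
D_2 = 3.25798
D_3 = 3.81184
Terminal value at year 3: TV = D_3×(1+g_2)/(r−g_2) = 3.97575/0.042 = 94.66067
P_0 = D_1/(1+r)^1 + D_2/(1+r)^2 + D_3/(1+r)^3 + TV/(1+r)^3
    = 2.56645 + 2.76751 + 2.98432 + 74.11060 = 82.42888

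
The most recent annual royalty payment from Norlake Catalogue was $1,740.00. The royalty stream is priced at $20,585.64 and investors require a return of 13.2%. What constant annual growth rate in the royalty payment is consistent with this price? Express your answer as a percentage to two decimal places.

4.38%

P = D₀(1+g)/(r−g) ⇒ P(r−g) = D₀(1+g) ⇒ g(P+D₀) = P·r − D₀
g = (P·r − D₀)/(P + D₀) = ($20,585.64×0.132 − $1,740.00) / ($20,585.64 + $1,740.00) = 0.043775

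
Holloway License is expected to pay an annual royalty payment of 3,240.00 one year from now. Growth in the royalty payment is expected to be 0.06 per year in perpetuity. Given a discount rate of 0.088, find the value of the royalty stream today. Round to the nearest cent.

115714.29

Growing perpetuity: P = D₁ / (r − g) = 3,240.0000 / (0.088 − 0.06) = 115,714.29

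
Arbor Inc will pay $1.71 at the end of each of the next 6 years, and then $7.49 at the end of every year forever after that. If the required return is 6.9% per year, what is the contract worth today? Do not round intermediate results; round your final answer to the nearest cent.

PV of 6-year annuity: $1.71 × [1 − (1+0.069)^−6] / 0.069 = 8.17601
Perpetuity value at year 6: $7.49 / 0.069 = 108.55072
PV of perpetuity: 108.55072 / (1+0.069)^6 = 72.73886
Total PV = 8.17601 + 72.73886 = 80.91487

$80.91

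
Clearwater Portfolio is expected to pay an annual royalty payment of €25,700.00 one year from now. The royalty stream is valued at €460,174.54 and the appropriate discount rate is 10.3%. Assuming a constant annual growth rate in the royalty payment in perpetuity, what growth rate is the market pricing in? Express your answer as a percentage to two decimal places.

P = D₁/(r−g) ⇒ g = r − D₁/P = 0.103 − €25,700.00/€460,174.54 = 0.047152

4.72%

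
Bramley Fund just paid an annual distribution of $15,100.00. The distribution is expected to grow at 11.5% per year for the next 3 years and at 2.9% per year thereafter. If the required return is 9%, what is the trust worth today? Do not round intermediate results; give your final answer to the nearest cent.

D_1 = 16836.50000
D_2 = 18772.69750
D_3 = 20931.55771
Terminal value at year 3: TV = D_3×(1+g_2)/(r−g_2) = 21538.57289/0.061 = 353091.35879
P_0 = D_1/(1+r)^1 + D_2/(1+r)^2 + D_3/(1+r)^3 + TV/(1+r)^3
    = 15446.33028 + 15800.60391 + 16163.00308 + 272651.31421 = 320061.25147

$320061.25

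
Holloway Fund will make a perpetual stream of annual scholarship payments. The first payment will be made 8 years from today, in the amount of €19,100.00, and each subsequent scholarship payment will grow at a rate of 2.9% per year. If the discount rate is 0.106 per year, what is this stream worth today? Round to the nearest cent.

Value at end of year 7: C₁ / (r − g) = €19,100.00 / (0.106 − 0.029) = €248,051.9481
Discount to today: PV = €248,051.9481 / (1 + 0.106)^7 = €248,051.9481 / 2.024351 = €122,534.04

€122534.04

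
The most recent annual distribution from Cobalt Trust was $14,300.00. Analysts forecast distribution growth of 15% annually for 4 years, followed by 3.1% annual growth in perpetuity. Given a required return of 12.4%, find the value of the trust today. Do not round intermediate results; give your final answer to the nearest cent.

$234300.45

D_1 = 16445.00000
D_2 = 18911.75000
D_3 = 21748.51250
D_4 = 25010.78938
Terminal value at year 4: TV = D_4×(1+g_2)/(r−g_2) = 25786.12385/0.093 = 277270.14888
P_0 = D_1/(1+r)^1 + D_2/(1+r)^2 + D_3/(1+r)^3 + D_4/(1+r)^4 + TV/(1+r)^4
    = 14630.78292 + 14969.21740 + 15315.48043 + 15669.75311 + 173715.22000 = 234300.45386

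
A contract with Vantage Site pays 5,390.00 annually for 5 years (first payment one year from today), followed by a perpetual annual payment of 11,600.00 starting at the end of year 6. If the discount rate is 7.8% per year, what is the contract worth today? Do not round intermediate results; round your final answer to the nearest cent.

123791.97

PV of 5-year annuity: 5,390.00 × [1 − (1+0.078)^−5] / 0.078 = 21634.62700
Perpetuity value at year 5: 11,600.00 / 0.078 = 148717.94872
PV of perpetuity: 148717.94872 / (1+0.078)^5 = 102157.34145
Total PV = 21634.62700 + 102157.34145 = 123791.96845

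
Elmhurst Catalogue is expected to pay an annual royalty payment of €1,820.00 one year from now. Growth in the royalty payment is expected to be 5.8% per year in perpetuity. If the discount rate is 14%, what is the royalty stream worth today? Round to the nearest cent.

Growing perpetuity: P = D₁ / (r − g) = €1,820.0000 / (0.14 − 0.058) = €22,195.12

€22195.12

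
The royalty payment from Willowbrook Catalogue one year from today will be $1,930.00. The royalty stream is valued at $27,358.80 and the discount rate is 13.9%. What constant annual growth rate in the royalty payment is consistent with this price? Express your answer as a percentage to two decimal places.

P = D₁/(r−g) ⇒ g = r − D₁/P = 0.139 − $1,930.00/$27,358.80 = 0.068456

6.85%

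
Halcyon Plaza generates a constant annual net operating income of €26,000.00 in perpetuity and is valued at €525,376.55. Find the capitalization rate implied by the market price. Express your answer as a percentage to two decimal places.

P = C/r ⇒ r = C/P = €26,000.00/€525,376.55 = 0.049488

4.95%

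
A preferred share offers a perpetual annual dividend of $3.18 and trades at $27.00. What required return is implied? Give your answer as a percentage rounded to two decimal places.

11.78%

P = C/r ⇒ r = C/P = $3.18/$27.00 = 0.117778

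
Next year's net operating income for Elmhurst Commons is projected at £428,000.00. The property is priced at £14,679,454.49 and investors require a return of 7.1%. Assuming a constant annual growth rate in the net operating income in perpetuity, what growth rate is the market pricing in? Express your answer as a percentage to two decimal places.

4.18%

P = D₁/(r−g) ⇒ g = r − D₁/P = 0.071 − £428,000.00/£14,679,454.49 = 0.041844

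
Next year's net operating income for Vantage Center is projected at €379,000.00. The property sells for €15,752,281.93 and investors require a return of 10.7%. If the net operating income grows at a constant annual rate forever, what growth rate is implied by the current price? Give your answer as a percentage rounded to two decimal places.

P = D₁/(r−g) ⇒ g = r − D₁/P = 0.107 − €379,000.00/€15,752,281.93 = 0.082940

8.29%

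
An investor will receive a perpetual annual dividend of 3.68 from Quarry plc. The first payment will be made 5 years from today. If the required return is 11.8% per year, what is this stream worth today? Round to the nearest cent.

Value at end of year 4: C / r = 3.68 / 0.118 = 31.1864
Discount to today: PV = 31.1864 / (1 + 0.118)^4 = 31.1864 / 1.562310 = 19.96

19.96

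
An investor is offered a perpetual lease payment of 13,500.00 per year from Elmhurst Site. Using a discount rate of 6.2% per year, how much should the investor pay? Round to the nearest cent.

217741.94

Level perpetuity: PV = C / r = 13,500.00 / 0.062 = 217,741.94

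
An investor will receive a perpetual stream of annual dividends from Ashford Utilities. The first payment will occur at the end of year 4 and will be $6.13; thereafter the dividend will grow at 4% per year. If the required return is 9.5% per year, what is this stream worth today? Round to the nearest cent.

$84.89

Value at end of year 3: C₁ / (r − g) = $6.13 / (0.095 − 0.04) = $111.4545
Discount to today: PV = $111.4545 / (1 + 0.095)^3 = $111.4545 / 1.312932 = $84.89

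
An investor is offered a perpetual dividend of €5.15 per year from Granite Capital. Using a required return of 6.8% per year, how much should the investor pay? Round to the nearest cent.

€75.74

Level perpetuity: PV = C / r = €5.15 / 0.068 = €75.74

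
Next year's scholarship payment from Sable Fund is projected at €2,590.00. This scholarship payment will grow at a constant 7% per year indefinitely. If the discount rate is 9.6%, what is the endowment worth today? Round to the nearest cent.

Growing perpetuity: P = D₁ / (r − g) = €2,590.0000 / (0.096 − 0.07) = €99,615.38

€99615.38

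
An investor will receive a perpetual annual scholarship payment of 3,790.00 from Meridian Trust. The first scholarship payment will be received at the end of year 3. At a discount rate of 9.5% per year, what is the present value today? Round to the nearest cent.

33272.65

Value at end of year 2: C / r = 3,790.00 / 0.095 = 39,894.7368
Discount to today: PV = 39,894.7368 / (1 + 0.095)^2 = 39,894.7368 / 1.199025 = 33,272.65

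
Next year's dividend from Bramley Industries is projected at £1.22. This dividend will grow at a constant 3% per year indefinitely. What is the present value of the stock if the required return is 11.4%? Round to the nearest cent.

Growing perpetuity: P = D₁ / (r − g) = £1.2200 / (0.114 − 0.03) = £14.52

£14.52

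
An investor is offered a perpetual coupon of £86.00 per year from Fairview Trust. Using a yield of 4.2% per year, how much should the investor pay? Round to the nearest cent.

£2047.62

Level perpetuity: PV = C / r = £86.00 / 0.042 = £2,047.62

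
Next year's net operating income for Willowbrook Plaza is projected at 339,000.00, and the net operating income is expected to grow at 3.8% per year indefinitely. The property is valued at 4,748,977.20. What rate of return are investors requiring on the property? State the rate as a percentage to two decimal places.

P = D₁/(r − g) ⇒ r = D₁/P + g = 339,000.0000/4,748,977.20 + 0.038 = 0.071384 + 0.038 = 0.109384

10.94%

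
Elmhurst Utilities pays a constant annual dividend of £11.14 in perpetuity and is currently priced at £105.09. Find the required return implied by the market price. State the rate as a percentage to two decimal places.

P = C/r ⇒ r = C/P = £11.14/£105.09 = 0.106004

10.60%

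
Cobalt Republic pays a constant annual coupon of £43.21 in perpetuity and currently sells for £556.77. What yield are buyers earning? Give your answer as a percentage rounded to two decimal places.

P = C/r ⇒ r = C/P = £43.21/£556.77 = 0.077608

7.76%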